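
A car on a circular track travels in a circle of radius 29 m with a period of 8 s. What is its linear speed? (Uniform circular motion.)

v = 2πr/T = 2π×29/8 = 22.78 m/s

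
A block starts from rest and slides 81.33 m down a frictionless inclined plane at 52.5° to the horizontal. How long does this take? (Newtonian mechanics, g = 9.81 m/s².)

a = g sin(θ) = 9.81 × sin(52.5°) = 7.7828 m/s²
t = √(2d/a) = √(2 × 81.33 / 7.7828) = 4.57 s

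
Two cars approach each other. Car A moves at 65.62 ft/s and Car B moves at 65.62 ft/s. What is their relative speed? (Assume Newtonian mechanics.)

v_rel = v_A + v_B = 65.62 + 65.62 = 131.24 ft/s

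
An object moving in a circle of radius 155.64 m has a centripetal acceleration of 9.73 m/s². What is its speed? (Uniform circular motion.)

v = √(a_c × r) = √(9.73 × 155.64) = 38.91 m/s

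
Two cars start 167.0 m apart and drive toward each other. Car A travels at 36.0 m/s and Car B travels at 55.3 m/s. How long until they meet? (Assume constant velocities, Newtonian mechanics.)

Combined speed: v_combined = 36.0 + 55.3 = 91.3 m/s
Time to meet: t = d/v_combined = 167.0/91.3 = 1.83 s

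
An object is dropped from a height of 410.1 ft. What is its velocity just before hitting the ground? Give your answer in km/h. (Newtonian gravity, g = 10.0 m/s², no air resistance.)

h = 410.1 ft × 0.3048 = 124.998 m
v = √(2gh) = √(2 × 10.0 × 124.998) = 49.9996 m/s
v = 49.9996 m/s / 0.2777777777777778 = 180.0 km/h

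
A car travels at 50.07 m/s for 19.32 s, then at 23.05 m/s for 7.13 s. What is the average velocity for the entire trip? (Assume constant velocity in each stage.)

d₁ = v₁t₁ = 50.07 × 19.32 = 967.3524 m
d₂ = v₂t₂ = 23.05 × 7.13 = 164.3465 m
d_total = 1131.6989 m, t_total = 26.45 s
v_avg = d_total/t_total = 1131.6989/26.45 = 42.79 m/s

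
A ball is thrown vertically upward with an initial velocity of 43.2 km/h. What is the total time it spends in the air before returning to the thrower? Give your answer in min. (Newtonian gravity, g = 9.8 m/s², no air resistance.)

v₀ = 43.2 km/h × 0.2777777777777778 = 12.0 m/s
t_total = 2 × v₀ / g = 2 × 12.0 / 9.8 = 2.44898 s
t_total = 2.44898 s / 60.0 = 0.04082 min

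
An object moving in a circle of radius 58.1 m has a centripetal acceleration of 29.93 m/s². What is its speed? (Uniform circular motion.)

v = √(a_c × r) = √(29.93 × 58.1) = 41.7 m/s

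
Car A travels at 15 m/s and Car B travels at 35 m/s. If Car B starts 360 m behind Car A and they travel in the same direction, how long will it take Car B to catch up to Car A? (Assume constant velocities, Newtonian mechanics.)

Relative speed: v_rel = 35 - 15 = 20 m/s
Time to catch: t = d₀/v_rel = 360/20 = 18.0 s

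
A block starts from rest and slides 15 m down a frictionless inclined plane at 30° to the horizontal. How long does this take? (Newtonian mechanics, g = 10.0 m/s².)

a = g sin(θ) = 10.0 × sin(30°) = 5.0 m/s²
t = √(2d/a) = √(2 × 15 / 5.0) = 2.45 s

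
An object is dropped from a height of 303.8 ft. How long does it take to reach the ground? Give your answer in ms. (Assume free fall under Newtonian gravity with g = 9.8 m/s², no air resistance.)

h = 303.8 ft × 0.3048 = 92.5982 m
t = √(2h/g) = √(2 × 92.5982 / 9.8) = 4.34714 s
t = 4.34714 s / 0.001 = 4347 ms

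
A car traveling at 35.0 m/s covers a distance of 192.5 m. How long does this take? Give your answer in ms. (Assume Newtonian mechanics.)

t = d / v = 192.5 / 35.0 = 5.5 s
t = 5.5 s / 0.001 = 5500 ms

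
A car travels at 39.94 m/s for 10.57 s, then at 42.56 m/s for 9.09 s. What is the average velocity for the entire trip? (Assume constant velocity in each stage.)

d₁ = v₁t₁ = 39.94 × 10.57 = 422.1658 m
d₂ = v₂t₂ = 42.56 × 9.09 = 386.8704 m
d_total = 809.0362 m, t_total = 19.66 s
v_avg = d_total/t_total = 809.0362/19.66 = 41.15 m/s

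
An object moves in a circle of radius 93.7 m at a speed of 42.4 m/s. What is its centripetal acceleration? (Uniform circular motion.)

a_c = v²/r = 42.4²/93.7 = 1797.76/93.7 = 19.19 m/s²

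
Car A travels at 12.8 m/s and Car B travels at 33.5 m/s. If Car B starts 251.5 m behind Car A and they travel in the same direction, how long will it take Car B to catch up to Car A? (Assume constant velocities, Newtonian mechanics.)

Relative speed: v_rel = 33.5 - 12.8 = 20.7 m/s
Time to catch: t = d₀/v_rel = 251.5/20.7 = 12.15 s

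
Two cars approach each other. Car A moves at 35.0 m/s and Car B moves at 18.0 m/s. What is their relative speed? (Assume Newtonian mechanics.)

v_rel = v_A + v_B = 35.0 + 18.0 = 53.0 m/s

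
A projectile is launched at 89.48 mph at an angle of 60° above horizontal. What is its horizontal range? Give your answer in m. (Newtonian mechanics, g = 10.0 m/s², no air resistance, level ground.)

v₀ = 89.48 mph × 0.44704 = 40.0011 m/s
R = v₀² × sin(2θ) / g = 40.0011² × sin(2 × 60°) / 10.0 = 1600.09 × 0.866025 / 10.0 = 138.6 m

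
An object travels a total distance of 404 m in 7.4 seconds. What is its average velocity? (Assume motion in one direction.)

v_avg = Δd / Δt = 404 / 7.4 = 54.59 m/s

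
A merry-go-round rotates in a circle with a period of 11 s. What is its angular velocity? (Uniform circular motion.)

ω = 2π/T = 2π/11 = 0.5712 rad/s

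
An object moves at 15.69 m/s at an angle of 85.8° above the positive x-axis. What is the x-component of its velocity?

vₓ = v cos(θ) = 15.69 × cos(85.8°) = 1.15 m/s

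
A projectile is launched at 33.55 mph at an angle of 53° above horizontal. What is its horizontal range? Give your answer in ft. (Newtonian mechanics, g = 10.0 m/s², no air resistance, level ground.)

v₀ = 33.55 mph × 0.44704 = 14.9982 m/s
R = v₀² × sin(2θ) / g = 14.9982² × sin(2 × 53°) / 10.0 = 224.946 × 0.961262 / 10.0 = 21.6232 m
R = 21.6232 m / 0.3048 = 70.94 ft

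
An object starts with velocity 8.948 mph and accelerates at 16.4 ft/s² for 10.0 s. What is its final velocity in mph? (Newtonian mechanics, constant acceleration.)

v₀ = 8.948 mph × 0.44704 = 4.00011 m/s
a = 16.4 ft/s² × 0.3048 = 4.99872 m/s²
v = v₀ + a × t = 4.00011 + 4.99872 × 10.0 = 53.9873 m/s
v = 53.9873 m/s / 0.44704 = 120.8 mph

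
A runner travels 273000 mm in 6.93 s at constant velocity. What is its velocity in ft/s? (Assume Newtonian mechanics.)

d = 273000 mm × 0.001 = 273.0 m
v = d / t = 273.0 / 6.93 = 39.3939 m/s
v = 39.3939 m/s / 0.3048 = 129.2 ft/s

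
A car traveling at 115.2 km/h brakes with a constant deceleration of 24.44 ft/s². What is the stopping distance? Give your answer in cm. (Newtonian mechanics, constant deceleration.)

v₀ = 115.2 km/h × 0.2777777777777778 = 32.0 m/s
a = 24.44 ft/s² × 0.3048 = 7.44931 m/s²
d = v₀² / (2a) = 32.0² / (2 × 7.44931) = 1024.0 / 14.8986 = 68.7313 m
d = 68.7313 m / 0.01 = 6873 cm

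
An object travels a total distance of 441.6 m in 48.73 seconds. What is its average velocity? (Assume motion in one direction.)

v_avg = Δd / Δt = 441.6 / 48.73 = 9.06 m/s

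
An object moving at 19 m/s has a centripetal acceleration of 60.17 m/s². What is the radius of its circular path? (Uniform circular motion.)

r = v²/a_c = 19²/60.17 = 6.0 m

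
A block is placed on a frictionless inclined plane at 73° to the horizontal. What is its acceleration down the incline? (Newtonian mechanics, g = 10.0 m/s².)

a = g sin(θ) = 10.0 × sin(73°) = 10.0 × 0.9563 = 9.56 m/s²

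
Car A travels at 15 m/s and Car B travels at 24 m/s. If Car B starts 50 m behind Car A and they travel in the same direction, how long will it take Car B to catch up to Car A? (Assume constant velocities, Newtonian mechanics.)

Relative speed: v_rel = 24 - 15 = 9 m/s
Time to catch: t = d₀/v_rel = 50/9 = 5.56 s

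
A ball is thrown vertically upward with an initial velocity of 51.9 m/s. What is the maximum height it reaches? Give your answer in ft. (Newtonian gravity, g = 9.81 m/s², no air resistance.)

h_max = v₀² / (2g) = 51.9² / (2 × 9.81) = 2693.61 / 19.62 = 137.289 m
h_max = 137.289 m / 0.3048 = 450.4 ft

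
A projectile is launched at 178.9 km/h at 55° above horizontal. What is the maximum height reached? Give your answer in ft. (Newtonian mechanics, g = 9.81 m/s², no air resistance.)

v₀ = 178.9 km/h × 0.2777777777777778 = 49.6944 m/s
H = v₀² × sin²(θ) / (2g) = 49.6944² × sin(55°)² / (2 × 9.81) = 2469.53 × 0.67101 / 19.62 = 84.4587 m
H = 84.4587 m / 0.3048 = 277.1 ft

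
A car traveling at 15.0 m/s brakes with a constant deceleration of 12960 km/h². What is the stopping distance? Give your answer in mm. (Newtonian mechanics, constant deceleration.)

a = 12960 km/h² × 7.716049382716049e-05 = 1.0 m/s²
d = v₀² / (2a) = 15.0² / (2 × 1.0) = 225.0 / 2.0 = 112.5 m
d = 112.5 m / 0.001 = 112500 mm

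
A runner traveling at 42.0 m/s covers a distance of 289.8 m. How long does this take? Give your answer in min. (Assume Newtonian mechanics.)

t = d / v = 289.8 / 42.0 = 6.9 s
t = 6.9 s / 60.0 = 0.115 min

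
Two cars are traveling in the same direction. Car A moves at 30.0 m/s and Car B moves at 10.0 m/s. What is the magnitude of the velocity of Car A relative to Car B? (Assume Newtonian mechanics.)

v_rel = |v_A - v_B| = |30.0 - 10.0| = 20.0 m/s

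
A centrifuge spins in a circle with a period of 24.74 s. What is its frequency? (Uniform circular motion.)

f = 1/T = 1/24.74 = 0.0404 Hz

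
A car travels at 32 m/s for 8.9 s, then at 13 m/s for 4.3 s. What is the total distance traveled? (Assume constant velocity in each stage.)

d₁ = v₁t₁ = 32 × 8.9 = 284.8 m
d₂ = v₂t₂ = 13 × 4.3 = 55.9 m
d_total = 284.8 + 55.9 = 340.7 m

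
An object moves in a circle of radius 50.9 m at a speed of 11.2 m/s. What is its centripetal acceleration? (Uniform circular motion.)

a_c = v²/r = 11.2²/50.9 = 125.44/50.9 = 2.46 m/s²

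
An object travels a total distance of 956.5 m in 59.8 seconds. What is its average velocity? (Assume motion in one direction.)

v_avg = Δd / Δt = 956.5 / 59.8 = 15.99 m/s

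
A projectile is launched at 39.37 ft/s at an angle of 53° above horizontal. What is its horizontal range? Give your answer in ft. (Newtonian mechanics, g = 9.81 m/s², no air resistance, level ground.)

v₀ = 39.37 ft/s × 0.3048 = 12.0 m/s
R = v₀² × sin(2θ) / g = 12.0² × sin(2 × 53°) / 9.81 = 144.0 × 0.961262 / 9.81 = 14.1103 m
R = 14.1103 m / 0.3048 = 46.29 ft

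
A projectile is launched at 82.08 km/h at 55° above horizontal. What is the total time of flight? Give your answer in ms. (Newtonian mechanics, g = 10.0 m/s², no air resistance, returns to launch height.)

v₀ = 82.08 km/h × 0.2777777777777778 = 22.8 m/s
T = 2 × v₀ × sin(θ) / g = 2 × 22.8 × sin(55°) / 10.0 = 2 × 22.8 × 0.819152 / 10.0 = 3.73533 s
T = 3.73533 s / 0.001 = 3735 ms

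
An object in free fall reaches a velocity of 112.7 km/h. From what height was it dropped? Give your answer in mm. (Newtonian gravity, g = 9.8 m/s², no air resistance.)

v = 112.7 km/h × 0.2777777777777778 = 31.3056 m/s
h = v² / (2g) = 31.3056² / (2 × 9.8) = 50.0021 m
h = 50.0021 m / 0.001 = 50000 mm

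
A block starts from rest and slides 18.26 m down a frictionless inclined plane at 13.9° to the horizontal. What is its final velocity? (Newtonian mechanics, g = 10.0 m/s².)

a = g sin(θ) = 10.0 × sin(13.9°) = 2.4023 m/s²
v = √(2ad) = √(2 × 2.4023 × 18.26) = 9.37 m/s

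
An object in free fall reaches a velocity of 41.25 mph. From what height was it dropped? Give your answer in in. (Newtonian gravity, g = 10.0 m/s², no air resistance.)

v = 41.25 mph × 0.44704 = 18.4404 m/s
h = v² / (2g) = 18.4404² / (2 × 10.0) = 17.0024 m
h = 17.0024 m / 0.0254 = 669.4 in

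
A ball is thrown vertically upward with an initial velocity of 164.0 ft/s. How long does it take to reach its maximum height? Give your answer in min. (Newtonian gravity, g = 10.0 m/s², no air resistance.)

v₀ = 164.0 ft/s × 0.3048 = 49.9872 m/s
t_up = v₀ / g = 49.9872 / 10.0 = 4.99872 s
t_up = 4.99872 s / 60.0 = 0.08331 min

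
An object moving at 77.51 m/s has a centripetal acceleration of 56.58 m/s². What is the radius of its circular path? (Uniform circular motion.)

r = v²/a_c = 77.51²/56.58 = 106.18 m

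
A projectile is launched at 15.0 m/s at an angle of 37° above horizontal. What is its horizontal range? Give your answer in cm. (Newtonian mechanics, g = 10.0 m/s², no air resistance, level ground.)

R = v₀² × sin(2θ) / g = 15.0² × sin(2 × 37°) / 10.0 = 225.0 × 0.961262 / 10.0 = 21.6284 m
R = 21.6284 m / 0.01 = 2163 cm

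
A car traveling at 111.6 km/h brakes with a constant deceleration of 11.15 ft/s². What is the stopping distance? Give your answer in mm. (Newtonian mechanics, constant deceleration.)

v₀ = 111.6 km/h × 0.2777777777777778 = 31.0 m/s
a = 11.15 ft/s² × 0.3048 = 3.39852 m/s²
d = v₀² / (2a) = 31.0² / (2 × 3.39852) = 961.0 / 6.79704 = 141.385 m
d = 141.385 m / 0.001 = 141400 mm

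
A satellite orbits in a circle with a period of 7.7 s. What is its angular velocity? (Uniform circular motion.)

ω = 2π/T = 2π/7.7 = 0.816 rad/s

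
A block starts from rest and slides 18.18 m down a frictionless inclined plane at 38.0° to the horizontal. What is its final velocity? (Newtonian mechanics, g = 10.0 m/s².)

a = g sin(θ) = 10.0 × sin(38.0°) = 6.1566 m/s²
v = √(2ad) = √(2 × 6.1566 × 18.18) = 14.96 m/s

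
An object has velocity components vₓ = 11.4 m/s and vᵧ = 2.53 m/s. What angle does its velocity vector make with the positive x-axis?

θ = arctan(vᵧ/vₓ) = arctan(2.53/11.4) = 12.51°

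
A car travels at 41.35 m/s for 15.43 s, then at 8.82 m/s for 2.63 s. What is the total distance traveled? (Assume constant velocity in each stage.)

d₁ = v₁t₁ = 41.35 × 15.43 = 638.0305 m
d₂ = v₂t₂ = 8.82 × 2.63 = 23.1966 m
d_total = 638.0305 + 23.1966 = 661.23 m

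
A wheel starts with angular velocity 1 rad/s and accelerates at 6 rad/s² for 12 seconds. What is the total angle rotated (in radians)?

θ = ω₀t + ½αt² = 1×12 + ½×6×12² = 444.0 rad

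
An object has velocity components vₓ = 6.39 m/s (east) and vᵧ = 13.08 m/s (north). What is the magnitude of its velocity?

|v| = √(vₓ² + vᵧ²) = √(6.39² + 13.08²) = √(211.9185) = 14.56 m/s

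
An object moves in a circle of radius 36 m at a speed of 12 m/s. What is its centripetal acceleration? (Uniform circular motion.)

a_c = v²/r = 12²/36 = 144/36 = 4.0 m/s²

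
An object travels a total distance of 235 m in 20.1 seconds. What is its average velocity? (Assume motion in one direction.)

v_avg = Δd / Δt = 235 / 20.1 = 11.69 m/s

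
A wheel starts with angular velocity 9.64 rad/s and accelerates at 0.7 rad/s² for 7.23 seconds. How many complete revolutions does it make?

θ = ω₀t + ½αt² = 9.64×7.23 + ½×0.7×7.23² = 87.992715 rad
Total revolutions = θ/(2π) = 87.992715/(2π) = 14.0
Complete revolutions = ⌊14.0⌋ = 14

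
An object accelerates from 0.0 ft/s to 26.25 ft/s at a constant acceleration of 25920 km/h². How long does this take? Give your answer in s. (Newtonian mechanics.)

v₀ = 0.0 ft/s × 0.3048 = 0.0 m/s
v = 26.25 ft/s × 0.3048 = 8.001 m/s
a = 25920 km/h² × 7.716049382716049e-05 = 2.0 m/s²
t = (v - v₀) / a = (8.001 - 0.0) / 2.0 = 4.0 s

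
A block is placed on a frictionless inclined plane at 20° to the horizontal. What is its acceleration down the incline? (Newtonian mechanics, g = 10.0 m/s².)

a = g sin(θ) = 10.0 × sin(20°) = 10.0 × 0.342 = 3.42 m/s²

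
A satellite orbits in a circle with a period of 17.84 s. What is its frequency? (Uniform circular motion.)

f = 1/T = 1/17.84 = 0.0561 Hz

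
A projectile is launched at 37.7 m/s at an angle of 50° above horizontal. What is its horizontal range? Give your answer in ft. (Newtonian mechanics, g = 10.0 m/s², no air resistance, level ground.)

R = v₀² × sin(2θ) / g = 37.7² × sin(2 × 50°) / 10.0 = 1421.29 × 0.984808 / 10.0 = 139.97 m
R = 139.97 m / 0.3048 = 459.2 ft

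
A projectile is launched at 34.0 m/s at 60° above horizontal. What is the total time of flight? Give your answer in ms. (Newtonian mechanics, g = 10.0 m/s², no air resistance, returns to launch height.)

T = 2 × v₀ × sin(θ) / g = 2 × 34.0 × sin(60°) / 10.0 = 2 × 34.0 × 0.866025 / 10.0 = 5.88897 s
T = 5.88897 s / 0.001 = 5889 ms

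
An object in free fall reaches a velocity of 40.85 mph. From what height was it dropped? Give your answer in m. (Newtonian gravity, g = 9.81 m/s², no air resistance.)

v = 40.85 mph × 0.44704 = 18.2616 m/s
h = v² / (2g) = 18.2616² / (2 × 9.81) = 17.0 m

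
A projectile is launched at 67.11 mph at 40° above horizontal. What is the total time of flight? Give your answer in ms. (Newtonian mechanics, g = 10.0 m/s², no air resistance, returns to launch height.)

v₀ = 67.11 mph × 0.44704 = 30.0009 m/s
T = 2 × v₀ × sin(θ) / g = 2 × 30.0009 × sin(40°) / 10.0 = 2 × 30.0009 × 0.642788 / 10.0 = 3.85684 s
T = 3.85684 s / 0.001 = 3857 ms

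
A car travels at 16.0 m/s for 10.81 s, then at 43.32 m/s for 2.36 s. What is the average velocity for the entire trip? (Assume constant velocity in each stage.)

d₁ = v₁t₁ = 16.0 × 10.81 = 172.96 m
d₂ = v₂t₂ = 43.32 × 2.36 = 102.2352 m
d_total = 275.1952 m, t_total = 13.17 s
v_avg = d_total/t_total = 275.1952/13.17 = 20.9 m/s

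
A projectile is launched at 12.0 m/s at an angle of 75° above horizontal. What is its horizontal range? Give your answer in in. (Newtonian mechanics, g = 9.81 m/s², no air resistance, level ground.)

R = v₀² × sin(2θ) / g = 12.0² × sin(2 × 75°) / 9.81 = 144.0 × 0.5 / 9.81 = 7.33945 m
R = 7.33945 m / 0.0254 = 289.0 in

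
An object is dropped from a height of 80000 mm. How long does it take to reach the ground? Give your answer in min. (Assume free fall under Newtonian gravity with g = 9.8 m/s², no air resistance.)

h = 80000 mm × 0.001 = 80.0 m
t = √(2h/g) = √(2 × 80.0 / 9.8) = 4.04061 s
t = 4.04061 s / 60.0 = 0.06734 min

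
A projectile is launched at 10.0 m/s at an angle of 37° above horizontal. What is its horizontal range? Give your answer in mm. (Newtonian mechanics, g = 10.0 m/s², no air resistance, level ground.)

R = v₀² × sin(2θ) / g = 10.0² × sin(2 × 37°) / 10.0 = 100.0 × 0.961262 / 10.0 = 9.61262 m
R = 9.61262 m / 0.001 = 9613 mm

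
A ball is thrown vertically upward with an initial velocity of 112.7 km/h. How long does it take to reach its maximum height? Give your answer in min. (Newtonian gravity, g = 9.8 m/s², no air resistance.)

v₀ = 112.7 km/h × 0.2777777777777778 = 31.3056 m/s
t_up = v₀ / g = 31.3056 / 9.8 = 3.19445 s
t_up = 3.19445 s / 60.0 = 0.05324 min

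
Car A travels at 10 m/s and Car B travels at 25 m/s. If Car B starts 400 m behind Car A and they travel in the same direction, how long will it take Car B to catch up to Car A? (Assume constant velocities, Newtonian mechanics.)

Relative speed: v_rel = 25 - 10 = 15 m/s
Time to catch: t = d₀/v_rel = 400/15 = 26.67 s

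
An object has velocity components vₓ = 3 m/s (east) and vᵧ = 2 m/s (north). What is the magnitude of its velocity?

|v| = √(vₓ² + vᵧ²) = √(3² + 2²) = √(13) = 3.61 m/s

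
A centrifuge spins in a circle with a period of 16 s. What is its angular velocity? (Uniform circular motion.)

ω = 2π/T = 2π/16 = 0.3927 rad/s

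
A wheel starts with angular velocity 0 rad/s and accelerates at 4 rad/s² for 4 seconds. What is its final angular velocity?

ω = ω₀ + αt = 0 + 4 × 4 = 16 rad/s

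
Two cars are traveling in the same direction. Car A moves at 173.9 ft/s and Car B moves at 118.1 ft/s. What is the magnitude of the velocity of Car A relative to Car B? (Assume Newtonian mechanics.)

v_rel = |v_A - v_B| = |173.9 - 118.1| = 55.8 ft/s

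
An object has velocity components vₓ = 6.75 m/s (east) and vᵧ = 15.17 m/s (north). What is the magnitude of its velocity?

|v| = √(vₓ² + vᵧ²) = √(6.75² + 15.17²) = √(275.6914) = 16.6 m/s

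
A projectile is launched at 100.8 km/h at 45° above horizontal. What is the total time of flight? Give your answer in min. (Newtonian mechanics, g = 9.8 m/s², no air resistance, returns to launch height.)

v₀ = 100.8 km/h × 0.2777777777777778 = 28.0 m/s
T = 2 × v₀ × sin(θ) / g = 2 × 28.0 × sin(45°) / 9.8 = 2 × 28.0 × 0.707107 / 9.8 = 4.04061 s
T = 4.04061 s / 60.0 = 0.06734 min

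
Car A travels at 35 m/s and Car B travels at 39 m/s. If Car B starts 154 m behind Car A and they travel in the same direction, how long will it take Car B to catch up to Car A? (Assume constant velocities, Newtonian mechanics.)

Relative speed: v_rel = 39 - 35 = 4 m/s
Time to catch: t = d₀/v_rel = 154/4 = 38.5 s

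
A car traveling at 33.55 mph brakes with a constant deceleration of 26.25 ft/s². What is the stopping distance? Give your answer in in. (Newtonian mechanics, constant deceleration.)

v₀ = 33.55 mph × 0.44704 = 14.9982 m/s
a = 26.25 ft/s² × 0.3048 = 8.001 m/s²
d = v₀² / (2a) = 14.9982² / (2 × 8.001) = 224.946 / 16.002 = 14.0574 m
d = 14.0574 m / 0.0254 = 553.4 in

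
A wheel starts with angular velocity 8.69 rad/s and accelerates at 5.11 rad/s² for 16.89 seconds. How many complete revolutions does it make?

θ = ω₀t + ½αt² = 8.69×16.89 + ½×5.11×16.89² = 875.6443155 rad
Total revolutions = θ/(2π) = 875.6443155/(2π) = 139.36
Complete revolutions = ⌊139.36⌋ = 139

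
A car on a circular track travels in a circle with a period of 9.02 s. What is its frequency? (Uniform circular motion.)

f = 1/T = 1/9.02 = 0.1109 Hz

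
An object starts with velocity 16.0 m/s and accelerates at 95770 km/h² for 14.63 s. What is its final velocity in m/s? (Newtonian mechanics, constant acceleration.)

a = 95770 km/h² × 7.716049382716049e-05 = 7.38966 m/s²
v = v₀ + a × t = 16.0 + 7.38966 × 14.63 = 124.1 m/s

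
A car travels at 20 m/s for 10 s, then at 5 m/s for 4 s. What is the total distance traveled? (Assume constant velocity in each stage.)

d₁ = v₁t₁ = 20 × 10 = 200 m
d₂ = v₂t₂ = 5 × 4 = 20 m
d_total = 200 + 20 = 220 m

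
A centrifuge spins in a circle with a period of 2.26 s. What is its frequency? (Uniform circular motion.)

f = 1/T = 1/2.26 = 0.4425 Hz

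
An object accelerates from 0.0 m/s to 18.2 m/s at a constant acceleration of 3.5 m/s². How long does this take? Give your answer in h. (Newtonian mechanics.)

t = (v - v₀) / a = (18.2 - 0.0) / 3.5 = 5.2 s
t = 5.2 s / 3600.0 = 0.001444 h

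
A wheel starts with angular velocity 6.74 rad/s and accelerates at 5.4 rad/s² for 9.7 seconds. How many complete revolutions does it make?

θ = ω₀t + ½αt² = 6.74×9.7 + ½×5.4×9.7² = 319.421 rad
Total revolutions = θ/(2π) = 319.421/(2π) = 50.84
Complete revolutions = ⌊50.84⌋ = 50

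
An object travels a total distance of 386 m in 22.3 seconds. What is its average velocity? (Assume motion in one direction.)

v_avg = Δd / Δt = 386 / 22.3 = 17.31 m/s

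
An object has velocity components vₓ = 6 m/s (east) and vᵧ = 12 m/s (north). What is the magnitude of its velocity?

|v| = √(vₓ² + vᵧ²) = √(6² + 12²) = √(180) = 13.42 m/s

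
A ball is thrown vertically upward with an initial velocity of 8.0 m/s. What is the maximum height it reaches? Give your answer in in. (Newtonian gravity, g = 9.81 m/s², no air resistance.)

h_max = v₀² / (2g) = 8.0² / (2 × 9.81) = 64.0 / 19.62 = 3.26198 m
h_max = 3.26198 m / 0.0254 = 128.4 in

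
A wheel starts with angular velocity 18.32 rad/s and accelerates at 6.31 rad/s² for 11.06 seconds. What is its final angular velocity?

ω = ω₀ + αt = 18.32 + 6.31 × 11.06 = 88.11 rad/s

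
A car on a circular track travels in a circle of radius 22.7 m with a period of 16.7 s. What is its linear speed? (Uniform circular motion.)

v = 2πr/T = 2π×22.7/16.7 = 8.54 m/s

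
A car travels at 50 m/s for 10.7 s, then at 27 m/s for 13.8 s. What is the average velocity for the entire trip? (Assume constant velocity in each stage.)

d₁ = v₁t₁ = 50 × 10.7 = 535.0 m
d₂ = v₂t₂ = 27 × 13.8 = 372.6 m
d_total = 907.6 m, t_total = 24.5 s
v_avg = d_total/t_total = 907.6/24.5 = 37.04 m/s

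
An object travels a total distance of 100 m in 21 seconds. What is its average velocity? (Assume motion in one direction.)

v_avg = Δd / Δt = 100 / 21 = 4.76 m/s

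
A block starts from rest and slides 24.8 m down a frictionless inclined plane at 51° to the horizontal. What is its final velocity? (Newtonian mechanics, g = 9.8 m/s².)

a = g sin(θ) = 9.8 × sin(51°) = 7.616 m/s²
v = √(2ad) = √(2 × 7.616 × 24.8) = 19.44 m/s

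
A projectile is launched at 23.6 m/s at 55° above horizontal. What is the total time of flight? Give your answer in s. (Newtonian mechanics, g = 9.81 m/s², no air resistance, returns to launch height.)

T = 2 × v₀ × sin(θ) / g = 2 × 23.6 × sin(55°) / 9.81 = 2 × 23.6 × 0.819152 / 9.81 = 3.941 s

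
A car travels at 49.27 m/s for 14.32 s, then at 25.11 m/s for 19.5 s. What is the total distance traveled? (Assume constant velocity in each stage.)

d₁ = v₁t₁ = 49.27 × 14.32 = 705.5464 m
d₂ = v₂t₂ = 25.11 × 19.5 = 489.645 m
d_total = 705.5464 + 489.645 = 1195.19 m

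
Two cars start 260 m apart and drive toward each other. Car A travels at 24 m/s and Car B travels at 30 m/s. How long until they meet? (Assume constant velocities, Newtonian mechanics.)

Combined speed: v_combined = 24 + 30 = 54 m/s
Time to meet: t = d/v_combined = 260/54 = 4.81 s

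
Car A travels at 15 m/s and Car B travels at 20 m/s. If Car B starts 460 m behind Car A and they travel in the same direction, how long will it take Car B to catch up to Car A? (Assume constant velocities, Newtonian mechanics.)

Relative speed: v_rel = 20 - 15 = 5 m/s
Time to catch: t = d₀/v_rel = 460/5 = 92.0 s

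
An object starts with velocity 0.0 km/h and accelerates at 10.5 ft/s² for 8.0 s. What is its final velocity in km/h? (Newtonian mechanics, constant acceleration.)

v₀ = 0.0 km/h × 0.2777777777777778 = 0.0 m/s
a = 10.5 ft/s² × 0.3048 = 3.2004 m/s²
v = v₀ + a × t = 0.0 + 3.2004 × 8.0 = 25.6032 m/s
v = 25.6032 m/s / 0.2777777777777778 = 92.17 km/h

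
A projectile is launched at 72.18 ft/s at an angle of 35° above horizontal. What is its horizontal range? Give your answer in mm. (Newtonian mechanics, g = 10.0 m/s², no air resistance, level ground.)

v₀ = 72.18 ft/s × 0.3048 = 22.0005 m/s
R = v₀² × sin(2θ) / g = 22.0005² × sin(2 × 35°) / 10.0 = 484.022 × 0.939693 / 10.0 = 45.4832 m
R = 45.4832 m / 0.001 = 45480 mm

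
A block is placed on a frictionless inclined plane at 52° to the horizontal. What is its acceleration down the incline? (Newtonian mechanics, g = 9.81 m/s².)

a = g sin(θ) = 9.81 × sin(52°) = 9.81 × 0.788 = 7.73 m/s²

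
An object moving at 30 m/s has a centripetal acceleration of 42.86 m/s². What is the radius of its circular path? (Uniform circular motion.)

r = v²/a_c = 30²/42.86 = 21.0 m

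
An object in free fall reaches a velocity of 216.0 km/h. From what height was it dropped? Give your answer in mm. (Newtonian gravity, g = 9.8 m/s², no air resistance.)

v = 216.0 km/h × 0.2777777777777778 = 60.0 m/s
h = v² / (2g) = 60.0² / (2 × 9.8) = 183.673 m
h = 183.673 m / 0.001 = 183700 mm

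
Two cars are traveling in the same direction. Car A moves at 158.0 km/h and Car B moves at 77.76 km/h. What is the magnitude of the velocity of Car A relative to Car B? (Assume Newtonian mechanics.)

v_rel = |v_A - v_B| = |158.0 - 77.76| = 80.24 km/h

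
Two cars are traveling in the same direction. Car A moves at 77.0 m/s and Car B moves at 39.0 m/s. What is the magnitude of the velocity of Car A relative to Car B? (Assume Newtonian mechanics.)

v_rel = |v_A - v_B| = |77.0 - 39.0| = 38.0 m/s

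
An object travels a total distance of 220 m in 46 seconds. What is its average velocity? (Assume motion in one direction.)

v_avg = Δd / Δt = 220 / 46 = 4.78 m/s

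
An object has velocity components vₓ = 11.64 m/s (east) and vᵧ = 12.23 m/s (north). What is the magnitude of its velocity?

|v| = √(vₓ² + vᵧ²) = √(11.64² + 12.23²) = √(285.0625) = 16.88 m/s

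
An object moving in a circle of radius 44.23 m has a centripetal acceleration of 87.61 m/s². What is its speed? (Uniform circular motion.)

v = √(a_c × r) = √(87.61 × 44.23) = 62.25 m/s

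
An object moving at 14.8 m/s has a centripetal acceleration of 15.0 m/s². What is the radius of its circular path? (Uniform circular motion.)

r = v²/a_c = 14.8²/15.0 = 14.6 m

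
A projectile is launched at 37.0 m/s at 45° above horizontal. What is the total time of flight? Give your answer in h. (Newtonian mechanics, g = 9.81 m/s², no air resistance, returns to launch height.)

T = 2 × v₀ × sin(θ) / g = 2 × 37.0 × sin(45°) / 9.81 = 2 × 37.0 × 0.707107 / 9.81 = 5.33394 s
T = 5.33394 s / 3600.0 = 0.001482 h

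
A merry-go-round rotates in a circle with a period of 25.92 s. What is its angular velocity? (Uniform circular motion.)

ω = 2π/T = 2π/25.92 = 0.2424 rad/s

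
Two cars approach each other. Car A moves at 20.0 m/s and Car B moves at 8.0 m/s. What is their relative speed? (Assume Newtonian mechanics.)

v_rel = v_A + v_B = 20.0 + 8.0 = 28.0 m/s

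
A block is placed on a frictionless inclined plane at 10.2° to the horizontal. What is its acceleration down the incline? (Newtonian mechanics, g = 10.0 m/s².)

a = g sin(θ) = 10.0 × sin(10.2°) = 10.0 × 0.1771 = 1.77 m/s²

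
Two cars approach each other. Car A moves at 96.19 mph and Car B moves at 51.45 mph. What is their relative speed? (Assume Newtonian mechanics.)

v_rel = v_A + v_B = 96.19 + 51.45 = 147.64 mph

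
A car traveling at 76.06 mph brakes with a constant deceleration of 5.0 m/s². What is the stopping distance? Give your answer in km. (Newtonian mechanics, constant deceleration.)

v₀ = 76.06 mph × 0.44704 = 34.0019 m/s
d = v₀² / (2a) = 34.0019² / (2 × 5.0) = 1156.13 / 10.0 = 115.613 m
d = 115.613 m / 1000.0 = 0.1156 km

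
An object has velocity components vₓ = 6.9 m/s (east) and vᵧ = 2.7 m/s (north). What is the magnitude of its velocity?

|v| = √(vₓ² + vᵧ²) = √(6.9² + 2.7²) = √(54.9) = 7.41 m/s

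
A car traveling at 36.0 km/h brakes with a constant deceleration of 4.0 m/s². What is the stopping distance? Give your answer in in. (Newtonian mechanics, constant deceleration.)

v₀ = 36.0 km/h × 0.2777777777777778 = 10.0 m/s
d = v₀² / (2a) = 10.0² / (2 × 4.0) = 100.0 / 8.0 = 12.5 m
d = 12.5 m / 0.0254 = 492.1 in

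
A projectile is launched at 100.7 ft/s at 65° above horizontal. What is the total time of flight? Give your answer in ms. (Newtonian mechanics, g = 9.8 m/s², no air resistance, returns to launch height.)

v₀ = 100.7 ft/s × 0.3048 = 30.6934 m/s
T = 2 × v₀ × sin(θ) / g = 2 × 30.6934 × sin(65°) / 9.8 = 2 × 30.6934 × 0.906308 / 9.8 = 5.67708 s
T = 5.67708 s / 0.001 = 5677 ms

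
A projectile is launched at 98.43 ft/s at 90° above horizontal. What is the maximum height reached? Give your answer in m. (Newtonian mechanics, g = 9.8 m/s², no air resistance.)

v₀ = 98.43 ft/s × 0.3048 = 30.0015 m/s
H = v₀² × sin²(θ) / (2g) = 30.0015² × sin(90°)² / (2 × 9.8) = 900.09 × 1.0 / 19.6 = 45.92 m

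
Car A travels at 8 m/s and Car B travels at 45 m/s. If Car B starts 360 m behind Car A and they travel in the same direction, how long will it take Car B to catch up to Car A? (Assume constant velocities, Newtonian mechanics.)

Relative speed: v_rel = 45 - 8 = 37 m/s
Time to catch: t = d₀/v_rel = 360/37 = 9.73 s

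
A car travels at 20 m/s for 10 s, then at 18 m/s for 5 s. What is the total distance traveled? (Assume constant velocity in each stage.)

d₁ = v₁t₁ = 20 × 10 = 200 m
d₂ = v₂t₂ = 18 × 5 = 90 m
d_total = 200 + 90 = 290 m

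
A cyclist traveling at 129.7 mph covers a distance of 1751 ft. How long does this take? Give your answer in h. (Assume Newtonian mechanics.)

d = 1751 ft × 0.3048 = 533.705 m
v = 129.7 mph × 0.44704 = 57.9811 m/s
t = d / v = 533.705 / 57.9811 = 9.20481 s
t = 9.20481 s / 3600.0 = 0.002557 h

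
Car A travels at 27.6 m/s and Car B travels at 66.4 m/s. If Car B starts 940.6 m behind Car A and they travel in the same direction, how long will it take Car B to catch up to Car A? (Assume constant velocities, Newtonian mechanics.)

Relative speed: v_rel = 66.4 - 27.6 = 38.8 m/s
Time to catch: t = d₀/v_rel = 940.6/38.8 = 24.24 s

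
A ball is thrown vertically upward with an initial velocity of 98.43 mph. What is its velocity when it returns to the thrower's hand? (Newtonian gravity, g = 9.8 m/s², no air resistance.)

By conservation of energy (no air resistance), the ball returns to the throw height with the same speed as launch, but directed downward.
|v_ground| = v₀ = 98.43 mph
v_ground = 98.43 mph (downward)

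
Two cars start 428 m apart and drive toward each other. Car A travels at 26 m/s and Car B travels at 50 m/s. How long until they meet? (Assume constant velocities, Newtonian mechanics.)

Combined speed: v_combined = 26 + 50 = 76 m/s
Time to meet: t = d/v_combined = 428/76 = 5.63 s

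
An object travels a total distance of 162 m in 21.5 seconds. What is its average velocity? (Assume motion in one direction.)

v_avg = Δd / Δt = 162 / 21.5 = 7.53 m/s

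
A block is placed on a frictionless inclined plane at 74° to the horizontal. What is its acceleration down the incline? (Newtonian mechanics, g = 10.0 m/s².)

a = g sin(θ) = 10.0 × sin(74°) = 10.0 × 0.9613 = 9.61 m/s²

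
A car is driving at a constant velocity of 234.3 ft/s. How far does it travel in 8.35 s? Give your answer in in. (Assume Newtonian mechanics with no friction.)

v = 234.3 ft/s × 0.3048 = 71.4146 m/s
d = v × t = 71.4146 × 8.35 = 596.312 m
d = 596.312 m / 0.0254 = 23480 in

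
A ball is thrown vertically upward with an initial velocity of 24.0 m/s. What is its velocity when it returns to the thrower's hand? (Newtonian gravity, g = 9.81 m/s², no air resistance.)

By conservation of energy (no air resistance), the ball returns to the throw height with the same speed as launch, but directed downward.
|v_ground| = v₀ = 24.0 m/s
v_ground = 24.0 m/s (downward)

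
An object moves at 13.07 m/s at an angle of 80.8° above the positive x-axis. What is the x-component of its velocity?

vₓ = v cos(θ) = 13.07 × cos(80.8°) = 2.09 m/s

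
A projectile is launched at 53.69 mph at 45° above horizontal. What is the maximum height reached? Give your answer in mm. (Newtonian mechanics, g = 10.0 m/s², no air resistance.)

v₀ = 53.69 mph × 0.44704 = 24.0016 m/s
H = v₀² × sin²(θ) / (2g) = 24.0016² × sin(45°)² / (2 × 10.0) = 576.077 × 0.5 / 20.0 = 14.4019 m
H = 14.4019 m / 0.001 = 14400 mm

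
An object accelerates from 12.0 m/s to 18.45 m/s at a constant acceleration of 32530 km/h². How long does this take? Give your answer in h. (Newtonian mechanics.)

a = 32530 km/h² × 7.716049382716049e-05 = 2.51003 m/s²
t = (v - v₀) / a = (18.45 - 12.0) / 2.51003 = 2.56969 s
t = 2.56969 s / 3600.0 = 0.0007138 h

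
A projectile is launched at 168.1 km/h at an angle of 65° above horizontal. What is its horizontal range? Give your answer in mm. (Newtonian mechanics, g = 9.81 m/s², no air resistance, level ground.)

v₀ = 168.1 km/h × 0.2777777777777778 = 46.6944 m/s
R = v₀² × sin(2θ) / g = 46.6944² × sin(2 × 65°) / 9.81 = 2180.37 × 0.766044 / 9.81 = 170.261 m
R = 170.261 m / 0.001 = 170300 mm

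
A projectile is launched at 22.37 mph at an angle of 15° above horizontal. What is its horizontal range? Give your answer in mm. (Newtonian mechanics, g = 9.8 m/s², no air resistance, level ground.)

v₀ = 22.37 mph × 0.44704 = 10.0003 m/s
R = v₀² × sin(2θ) / g = 10.0003² × sin(2 × 15°) / 9.8 = 100.006 × 0.5 / 9.8 = 5.10235 m
R = 5.10235 m / 0.001 = 5102 mm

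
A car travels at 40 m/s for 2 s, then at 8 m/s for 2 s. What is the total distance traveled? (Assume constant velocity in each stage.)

d₁ = v₁t₁ = 40 × 2 = 80 m
d₂ = v₂t₂ = 8 × 2 = 16 m
d_total = 80 + 16 = 96 m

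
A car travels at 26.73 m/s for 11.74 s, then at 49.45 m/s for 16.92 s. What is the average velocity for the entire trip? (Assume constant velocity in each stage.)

d₁ = v₁t₁ = 26.73 × 11.74 = 313.8102 m
d₂ = v₂t₂ = 49.45 × 16.92 = 836.694 m
d_total = 1150.5042 m, t_total = 28.66 s
v_avg = d_total/t_total = 1150.5042/28.66 = 40.14 m/s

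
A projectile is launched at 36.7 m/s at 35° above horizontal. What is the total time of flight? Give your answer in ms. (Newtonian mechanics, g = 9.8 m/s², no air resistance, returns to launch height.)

T = 2 × v₀ × sin(θ) / g = 2 × 36.7 × sin(35°) / 9.8 = 2 × 36.7 × 0.573576 / 9.8 = 4.29597 s
T = 4.29597 s / 0.001 = 4296 ms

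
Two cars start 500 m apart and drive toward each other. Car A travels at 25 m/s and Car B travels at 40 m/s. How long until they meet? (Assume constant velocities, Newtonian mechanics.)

Combined speed: v_combined = 25 + 40 = 65 m/s
Time to meet: t = d/v_combined = 500/65 = 7.69 s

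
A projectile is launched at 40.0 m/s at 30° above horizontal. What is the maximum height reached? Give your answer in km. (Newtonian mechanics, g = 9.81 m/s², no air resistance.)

H = v₀² × sin²(θ) / (2g) = 40.0² × sin(30°)² / (2 × 9.81) = 1600.0 × 0.25 / 19.62 = 20.3874 m
H = 20.3874 m / 1000.0 = 0.02039 km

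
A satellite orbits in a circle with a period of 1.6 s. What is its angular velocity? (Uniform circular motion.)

ω = 2π/T = 2π/1.6 = 3.927 rad/s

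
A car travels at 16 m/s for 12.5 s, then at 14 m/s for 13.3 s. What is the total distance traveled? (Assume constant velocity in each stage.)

d₁ = v₁t₁ = 16 × 12.5 = 200.0 m
d₂ = v₂t₂ = 14 × 13.3 = 186.2 m
d_total = 200.0 + 186.2 = 386.2 m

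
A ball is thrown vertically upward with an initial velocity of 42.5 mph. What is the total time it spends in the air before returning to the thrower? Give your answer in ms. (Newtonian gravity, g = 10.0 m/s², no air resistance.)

v₀ = 42.5 mph × 0.44704 = 18.9992 m/s
t_total = 2 × v₀ / g = 2 × 18.9992 / 10.0 = 3.79984 s
t_total = 3.79984 s / 0.001 = 3800 ms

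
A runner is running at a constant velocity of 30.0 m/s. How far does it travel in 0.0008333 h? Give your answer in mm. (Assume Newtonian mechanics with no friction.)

t = 0.0008333 h × 3600.0 = 2.99988 s
d = v × t = 30.0 × 2.99988 = 89.9964 m
d = 89.9964 m / 0.001 = 90000 mm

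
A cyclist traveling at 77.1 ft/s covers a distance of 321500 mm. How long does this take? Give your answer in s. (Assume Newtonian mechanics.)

d = 321500 mm × 0.001 = 321.5 m
v = 77.1 ft/s × 0.3048 = 23.5001 m/s
t = d / v = 321.5 / 23.5001 = 13.68 s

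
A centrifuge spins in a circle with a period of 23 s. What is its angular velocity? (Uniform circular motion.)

ω = 2π/T = 2π/23 = 0.2732 rad/s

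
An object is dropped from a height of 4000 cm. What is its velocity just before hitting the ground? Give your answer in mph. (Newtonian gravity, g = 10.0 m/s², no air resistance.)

h = 4000 cm × 0.01 = 40.0 m
v = √(2gh) = √(2 × 10.0 × 40.0) = 28.2843 m/s
v = 28.2843 m/s / 0.44704 = 63.27 mph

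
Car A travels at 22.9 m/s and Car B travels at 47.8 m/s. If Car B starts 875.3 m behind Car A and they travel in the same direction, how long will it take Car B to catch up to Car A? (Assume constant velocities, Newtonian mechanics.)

Relative speed: v_rel = 47.8 - 22.9 = 24.9 m/s
Time to catch: t = d₀/v_rel = 875.3/24.9 = 35.15 s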